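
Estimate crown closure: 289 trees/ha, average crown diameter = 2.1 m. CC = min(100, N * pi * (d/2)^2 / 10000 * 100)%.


(d/2)^2 = (2.1/2)^2 = 1.05^2 = 1.1025
Crown area = 3.141593 * 1.1025 = 3.46361 m^2
N * area / 10000 * 100 = 289 * 3.46361 / 10000 * 100 = 10.0098
CC = min(100, 10.0098) = 10.0098 ≈ 10.0%

10.0%


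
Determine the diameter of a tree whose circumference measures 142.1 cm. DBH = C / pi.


DBH = C / pi = 142.1 / 3.141593 = 45.2318 ≈ 45.23 cm

45.23 cm


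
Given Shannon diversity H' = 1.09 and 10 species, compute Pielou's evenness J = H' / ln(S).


ln(10) = 2.30259
J = H' / ln(S) = 1.09 / 2.30259 = 0.473380 ≈ 0.4734

0.4734


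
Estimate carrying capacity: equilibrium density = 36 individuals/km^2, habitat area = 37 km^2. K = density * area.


K = 36 * 37 = 1332 individuals

1332 individuals


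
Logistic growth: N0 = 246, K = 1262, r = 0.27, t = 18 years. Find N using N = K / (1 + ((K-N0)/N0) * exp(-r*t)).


(K - N0)/N0 = (1262 - 246)/246 = 1016/246 = 4.13008
r*t = 0.27 * 18 = 4.86; exp(-4.86) = 0.00775048
4.13008 * 0.00775048 = 0.0320101
1 + 0.0320101 = 1.03201
N = 1262 / 1.03201 = 1222.86 ≈ 1223

1223


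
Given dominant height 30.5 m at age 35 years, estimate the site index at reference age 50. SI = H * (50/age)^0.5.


50/35 = 1.42857
(1.42857)^0.5 = 1.19523
SI = 30.5 * 1.19523 = 36.4545 ≈ 36.5 m

36.5 m


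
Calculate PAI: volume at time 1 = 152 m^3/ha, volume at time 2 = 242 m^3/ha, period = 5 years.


PAI = (V2 - V1) / period = (242 - 152) / 5 = 90 / 5 = 18.00 m^3/ha/yr

18.00 m^3/ha/yr


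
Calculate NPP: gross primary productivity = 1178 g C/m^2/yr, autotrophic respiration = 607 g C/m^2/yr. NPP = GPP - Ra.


NPP = GPP - Ra = 1178 - 607 = 571 g C/m^2/yr

571 g C/m^2/yr


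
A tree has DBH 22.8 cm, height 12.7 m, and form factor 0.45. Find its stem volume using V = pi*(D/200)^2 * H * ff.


(D/200)^2 = (22.8/200)^2 = 0.114^2 = 0.012996
BA = 3.141593 * 0.012996 = 0.0408281 m^2
V = 0.0408281 * 12.7 * 0.45 = 0.233333 ≈ 0.233 m^3

0.233 m^3


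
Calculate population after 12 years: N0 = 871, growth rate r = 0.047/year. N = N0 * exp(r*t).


r*t = 0.047 * 12 = 0.564
exp(0.564) = 1.75769
N = 871 * 1.75769 = 1530.95 ≈ 1531

1531


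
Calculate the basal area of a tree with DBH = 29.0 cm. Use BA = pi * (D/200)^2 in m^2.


D/200 = 29.0/200 = 0.145 m
(D/200)^2 = 0.145^2 = 0.021025
BA = 3.141593 * 0.021025 = 0.0660520 ≈ 0.0661 m^2

0.0661 m^2


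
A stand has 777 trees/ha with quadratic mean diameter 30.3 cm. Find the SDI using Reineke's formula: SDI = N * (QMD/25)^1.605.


QMD/25 = 30.3/25 = 1.212
(1.212)^1.605 = exp(1.605 * ln(1.212)) = exp(1.605 * 0.192272) = exp(0.308597) = 1.36151
SDI = 777 * 1.36151 = 1057.89 ≈ 1058

1058


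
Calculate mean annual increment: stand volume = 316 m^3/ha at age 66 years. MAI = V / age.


MAI = 316 / 66 = 4.7879 ≈ 4.79 m^3/ha/yr

4.79 m^3/ha/yr


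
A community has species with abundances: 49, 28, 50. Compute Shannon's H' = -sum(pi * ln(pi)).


Total N = 49 + 28 + 50 = 127
Per-species terms:
  p = 49/127 = 0.385827; ln(p) = -0.952366; p*ln(p) = 0.385827 * (-0.952366) = -0.367449
  p = 28/127 = 0.220472; ln(p) = -1.511985; p*ln(p) = 0.220472 * (-1.511985) = -0.333350
  p = 50/127 = 0.393701; ln(p) = -0.932164; p*ln(p) = 0.393701 * (-0.932164) = -0.366994
sum(p*ln(p)) = (-0.367449) + (-0.333350) + (-0.366994) = -1.067793
H' = -(-1.067793) = 1.067793 ≈ 1.0678

1.0678


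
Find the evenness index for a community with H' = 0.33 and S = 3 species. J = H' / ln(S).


ln(3) = 1.09861
J = H' / ln(S) = 0.33 / 1.09861 = 0.300380 ≈ 0.3004

0.3004


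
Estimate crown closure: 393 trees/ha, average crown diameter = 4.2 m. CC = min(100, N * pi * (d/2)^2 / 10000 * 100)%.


(d/2)^2 = (4.2/2)^2 = 2.1^2 = 4.41
Crown area = 3.141593 * 4.41 = 13.8544 m^2
N * area / 10000 * 100 = 393 * 13.8544 / 10000 * 100 = 54.4478
CC = min(100, 54.4478) = 54.4478 ≈ 54.4%

54.4%


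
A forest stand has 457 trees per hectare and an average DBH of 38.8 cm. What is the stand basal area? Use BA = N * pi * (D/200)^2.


(D/200)^2 = (38.8/200)^2 = 0.194^2 = 0.037636
Individual BA = 3.141593 * 0.037636 = 0.118237 m^2
Stand BA = 457 * 0.118237 = 54.0343 ≈ 54.03 m^2/ha

54.03 m^2/ha


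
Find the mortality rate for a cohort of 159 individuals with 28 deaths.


Mortality rate = 28 / 159 = 0.176101 ≈ 0.1761

0.1761


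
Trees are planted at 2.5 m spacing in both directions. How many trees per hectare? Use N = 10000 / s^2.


N = 10000 / 2.5^2 = 10000 / 6.25 = 1600.00 ≈ 1600 trees/ha

1600 trees/ha


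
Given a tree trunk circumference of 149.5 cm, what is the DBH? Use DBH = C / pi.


DBH = C / pi = 149.5 / 3.141593 = 47.5873 ≈ 47.59 cm

47.59 cm


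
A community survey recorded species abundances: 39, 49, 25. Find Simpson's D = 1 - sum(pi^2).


Total N = 39 + 49 + 25 = 113
Per-species terms:
  p = 39/113 = 0.345133; p^2 = 0.345133^2 = 0.119117
  p = 49/113 = 0.433628; p^2 = 0.433628^2 = 0.188033
  p = 25/113 = 0.221239; p^2 = 0.221239^2 = 0.048947
sum(p^2) = 0.119117 + 0.188033 + 0.048947 = 0.356097
D = 1 - 0.356097 = 0.643903 ≈ 0.6439

0.6439


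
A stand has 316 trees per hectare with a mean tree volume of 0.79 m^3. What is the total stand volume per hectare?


V_stand = 316 * 0.79 = 249.64 ≈ 249.6 m^3/ha

249.6 m^3/ha


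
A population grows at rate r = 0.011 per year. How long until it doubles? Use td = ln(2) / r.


td = ln(2) / 0.011 = 0.693147 / 0.011 = 63.0134 ≈ 63.0 years

63.0 years


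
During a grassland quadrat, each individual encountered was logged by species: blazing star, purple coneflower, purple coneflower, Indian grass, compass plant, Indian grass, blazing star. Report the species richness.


Total individuals logged = 7
Distinct species (count of individuals): blazing star (2), purple coneflower (2), Indian grass (2), compass plant (1)
Species richness = number of distinct species = 4

4


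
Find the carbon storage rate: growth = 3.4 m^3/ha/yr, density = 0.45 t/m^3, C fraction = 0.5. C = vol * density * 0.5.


C = 3.4 * 0.45 * 0.5 = 0.765 ≈ 0.77 t C/ha/yr

0.77 t C/ha/yr


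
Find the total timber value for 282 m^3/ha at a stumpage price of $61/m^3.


Value = 282 * 61 = $17202/ha

$17202/ha


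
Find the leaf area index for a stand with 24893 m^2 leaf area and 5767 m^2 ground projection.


LAI = 24893 / 5767 = 4.3165 ≈ 4.32

4.32


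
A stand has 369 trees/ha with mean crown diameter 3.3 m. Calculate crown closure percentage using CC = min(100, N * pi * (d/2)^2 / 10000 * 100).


(d/2)^2 = (3.3/2)^2 = 1.65^2 = 2.7225
Crown area = 3.141593 * 2.7225 = 8.55299 m^2
N * area / 10000 * 100 = 369 * 8.55299 / 10000 * 100 = 31.5605
CC = min(100, 31.5605) = 31.5605 ≈ 31.6%

31.6%


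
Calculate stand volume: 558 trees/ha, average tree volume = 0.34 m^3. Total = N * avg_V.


V_stand = 558 * 0.34 = 189.72 ≈ 189.7 m^3/ha

189.7 m^3/ha


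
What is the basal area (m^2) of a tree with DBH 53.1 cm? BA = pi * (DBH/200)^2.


D/200 = 53.1/200 = 0.2655 m
(D/200)^2 = 0.2655^2 = 0.07049025
BA = 3.141593 * 0.07049025 = 0.221452 ≈ 0.2215 m^2

0.2215 m^2


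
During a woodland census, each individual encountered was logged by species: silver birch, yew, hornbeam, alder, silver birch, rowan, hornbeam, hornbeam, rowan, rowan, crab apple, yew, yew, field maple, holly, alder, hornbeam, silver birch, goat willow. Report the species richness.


Total individuals logged = 19
Distinct species (count of individuals): silver birch (3), yew (3), hornbeam (4), alder (2), rowan (3), crab apple (1), field maple (1), holly (1), goat willow (1)
Species richness = number of distinct species = 9

9


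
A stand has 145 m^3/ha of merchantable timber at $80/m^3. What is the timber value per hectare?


Value = 145 * 80 = $11600/ha

$11600/ha


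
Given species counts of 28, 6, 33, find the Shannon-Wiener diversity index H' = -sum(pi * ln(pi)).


Total N = 28 + 6 + 33 = 67
Per-species terms:
  p = 28/67 = 0.417910; ln(p) = -0.872489; p*ln(p) = 0.417910 * (-0.872489) = -0.364622
  p = 6/67 = 0.089552; ln(p) = -2.412936; p*ln(p) = 0.089552 * (-2.412936) = -0.216083
  p = 33/67 = 0.492537; ln(p) = -0.708186; p*ln(p) = 0.492537 * (-0.708186) = -0.348808
sum(p*ln(p)) = (-0.364622) + (-0.216083) + (-0.348808) = -0.929513
H' = -(-0.929513) = 0.929513 ≈ 0.9295

0.9295


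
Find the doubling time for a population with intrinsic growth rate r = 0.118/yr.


td = ln(2) / 0.118 = 0.693147 / 0.118 = 5.87413 ≈ 5.9 years

5.9 years


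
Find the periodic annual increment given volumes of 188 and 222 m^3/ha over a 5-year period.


PAI = (V2 - V1) / period = (222 - 188) / 5 = 34 / 5 = 6.80 m^3/ha/yr

6.80 m^3/ha/yr


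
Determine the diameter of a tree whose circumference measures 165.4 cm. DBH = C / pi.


DBH = C / pi = 165.4 / 3.141593 = 52.6484 ≈ 52.65 cm

52.65 cm


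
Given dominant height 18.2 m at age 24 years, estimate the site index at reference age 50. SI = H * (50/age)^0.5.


50/24 = 2.08333
(2.08333)^0.5 = 1.44337
SI = 18.2 * 1.44337 = 26.2693 ≈ 26.3 m

26.3 m


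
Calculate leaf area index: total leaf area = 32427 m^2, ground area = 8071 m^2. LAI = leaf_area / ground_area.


LAI = 32427 / 8071 = 4.0177 ≈ 4.02

4.02


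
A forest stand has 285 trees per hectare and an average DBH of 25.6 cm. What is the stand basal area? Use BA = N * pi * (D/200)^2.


(D/200)^2 = (25.6/200)^2 = 0.128^2 = 0.016384
Individual BA = 3.141593 * 0.016384 = 0.0514719 m^2
Stand BA = 285 * 0.0514719 = 14.6695 ≈ 14.67 m^2/ha

14.67 m^2/ha


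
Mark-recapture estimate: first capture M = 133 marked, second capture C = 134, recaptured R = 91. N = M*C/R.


N = M * C / R = 133 * 134 / 91 = 17822 / 91 = 195.85 ≈ 196

196 individuals


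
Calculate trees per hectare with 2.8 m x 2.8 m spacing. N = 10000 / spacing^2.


N = 10000 / 2.8^2 = 10000 / 7.84 = 1275.51 ≈ 1276 trees/ha

1276 trees/ha


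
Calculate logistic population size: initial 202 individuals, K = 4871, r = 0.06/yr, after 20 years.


(K - N0)/N0 = (4871 - 202)/202 = 4669/202 = 23.1139
r*t = 0.06 * 20 = 1.2; exp(-1.2) = 0.301194
23.1139 * 0.301194 = 6.96177
1 + 6.96177 = 7.96177
N = 4871 / 7.96177 = 611.799 ≈ 612

612


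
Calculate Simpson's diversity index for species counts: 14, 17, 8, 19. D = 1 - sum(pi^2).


Total N = 14 + 17 + 8 + 19 = 58
Per-species terms:
  p = 14/58 = 0.241379; p^2 = 0.241379^2 = 0.058264
  p = 17/58 = 0.293103; p^2 = 0.293103^2 = 0.085909
  p = 8/58 = 0.137931; p^2 = 0.137931^2 = 0.019025
  p = 19/58 = 0.327586; p^2 = 0.327586^2 = 0.107313
sum(p^2) = 0.058264 + 0.085909 + 0.019025 + 0.107313 = 0.270511
D = 1 - 0.270511 = 0.729489 ≈ 0.7295

0.7295


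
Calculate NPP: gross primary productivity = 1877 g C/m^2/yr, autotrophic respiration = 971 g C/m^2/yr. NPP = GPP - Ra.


NPP = GPP - Ra = 1877 - 971 = 906 g C/m^2/yr

906 g C/m^2/yr


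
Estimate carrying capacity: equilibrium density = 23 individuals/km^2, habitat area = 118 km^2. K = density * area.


K = 23 * 118 = 2714 individuals

2714 individuals


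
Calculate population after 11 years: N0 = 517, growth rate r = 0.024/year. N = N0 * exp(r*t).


r*t = 0.024 * 11 = 0.264
exp(0.264) = 1.30213
N = 517 * 1.30213 = 673.201 ≈ 673

673


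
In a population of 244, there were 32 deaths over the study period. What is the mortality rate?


Mortality rate = 32 / 244 = 0.131148 ≈ 0.1311

0.1311


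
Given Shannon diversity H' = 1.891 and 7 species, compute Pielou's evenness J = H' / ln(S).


ln(7) = 1.94591
J = H' / ln(S) = 1.891 / 1.94591 = 0.971782 ≈ 0.9718

0.9718


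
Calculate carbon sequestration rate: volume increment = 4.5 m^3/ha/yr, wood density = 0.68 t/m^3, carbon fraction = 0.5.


C = 4.5 * 0.68 * 0.5 = 1.53 t C/ha/yr

1.53 t C/ha/yr


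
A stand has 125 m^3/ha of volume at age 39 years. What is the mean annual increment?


MAI = 125 / 39 = 3.2051 ≈ 3.21 m^3/ha/yr

3.21 m^3/ha/yr


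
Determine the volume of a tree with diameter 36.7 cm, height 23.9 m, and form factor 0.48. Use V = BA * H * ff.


(D/200)^2 = (36.7/200)^2 = 0.1835^2 = 0.03367225
BA = 3.141593 * 0.03367225 = 0.105785 m^2
V = 0.105785 * 23.9 * 0.48 = 1.21357 ≈ 1.214 m^3

1.214 m^3


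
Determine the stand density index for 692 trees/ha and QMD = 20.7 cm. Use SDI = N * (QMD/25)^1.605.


QMD/25 = 20.7/25 = 0.828
(0.828)^1.605 = exp(1.605 * ln(0.828)) = exp(1.605 * (-0.188742)) = exp(-0.302931) = 0.738650
SDI = 692 * 0.738650 = 511.146 ≈ 511

511


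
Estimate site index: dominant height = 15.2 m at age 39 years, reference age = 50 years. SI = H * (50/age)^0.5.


50/39 = 1.28205
(1.28205)^0.5 = 1.13228
SI = 15.2 * 1.13228 = 17.2107 ≈ 17.2 m

17.2 m


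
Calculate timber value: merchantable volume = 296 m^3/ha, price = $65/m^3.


Value = 296 * 65 = $19240/ha

$19240/ha


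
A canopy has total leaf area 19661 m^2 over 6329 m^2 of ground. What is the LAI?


LAI = 19661 / 6329 = 3.1065 ≈ 3.11

3.11


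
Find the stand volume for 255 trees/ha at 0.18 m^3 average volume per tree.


V_stand = 255 * 0.18 = 45.9 m^3/ha

45.9 m^3/ha


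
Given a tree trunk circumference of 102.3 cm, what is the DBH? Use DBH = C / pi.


DBH = C / pi = 102.3 / 3.141593 = 32.5631 ≈ 32.56 cm

32.56 cm


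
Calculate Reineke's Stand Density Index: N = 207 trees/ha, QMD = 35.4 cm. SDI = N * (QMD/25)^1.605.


QMD/25 = 35.4/25 = 1.416
(1.416)^1.605 = exp(1.605 * ln(1.416)) = exp(1.605 * 0.347836) = exp(0.558277) = 1.74766
SDI = 207 * 1.74766 = 361.766 ≈ 362

362


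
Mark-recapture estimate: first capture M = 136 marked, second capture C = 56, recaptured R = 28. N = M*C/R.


N = M * C / R = 136 * 56 / 28 = 7616 / 28 = 272

272 individuals


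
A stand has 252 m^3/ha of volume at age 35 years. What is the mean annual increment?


MAI = 252 / 35 = 7.20 m^3/ha/yr

7.20 m^3/ha/yr


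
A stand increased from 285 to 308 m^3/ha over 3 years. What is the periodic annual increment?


PAI = (V2 - V1) / period = (308 - 285) / 3 = 23 / 3 = 7.6667 ≈ 7.67 m^3/ha/yr

7.67 m^3/ha/yr


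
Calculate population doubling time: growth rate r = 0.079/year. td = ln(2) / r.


td = ln(2) / 0.079 = 0.693147 / 0.079 = 8.77401 ≈ 8.8 years

8.8 years


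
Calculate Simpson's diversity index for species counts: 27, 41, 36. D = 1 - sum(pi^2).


Total N = 27 + 41 + 36 = 104
Per-species terms:
  p = 27/104 = 0.259615; p^2 = 0.259615^2 = 0.067400
  p = 41/104 = 0.394231; p^2 = 0.394231^2 = 0.155418
  p = 36/104 = 0.346154; p^2 = 0.346154^2 = 0.119823
sum(p^2) = 0.067400 + 0.155418 + 0.119823 = 0.342641
D = 1 - 0.342641 = 0.657359 ≈ 0.6574

0.6574


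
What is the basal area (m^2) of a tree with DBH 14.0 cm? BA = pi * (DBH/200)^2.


D/200 = 14.0/200 = 0.07 m
(D/200)^2 = 0.07^2 = 0.0049
BA = 3.141593 * 0.0049 = 0.0153938 ≈ 0.0154 m^2

0.0154 m^2


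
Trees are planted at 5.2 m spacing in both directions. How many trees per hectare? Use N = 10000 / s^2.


N = 10000 / 5.2^2 = 10000 / 27.04 = 369.822 ≈ 370 trees/ha

370 trees/ha


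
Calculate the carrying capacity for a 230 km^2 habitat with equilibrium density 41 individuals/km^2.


K = 41 * 230 = 9430 individuals

9430 individuals


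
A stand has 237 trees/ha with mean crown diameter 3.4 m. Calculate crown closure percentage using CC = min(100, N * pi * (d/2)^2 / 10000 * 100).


(d/2)^2 = (3.4/2)^2 = 1.7^2 = 2.89
Crown area = 3.141593 * 2.89 = 9.07920 m^2
N * area / 10000 * 100 = 237 * 9.07920 / 10000 * 100 = 21.5177
CC = min(100, 21.5177) = 21.5177 ≈ 21.5%

21.5%


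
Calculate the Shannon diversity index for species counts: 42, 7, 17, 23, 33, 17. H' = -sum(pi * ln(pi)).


Total N = 42 + 7 + 17 + 23 + 33 + 17 = 139
Per-species terms:
  p = 42/139 = 0.302158; ln(p) = -1.196805; p*ln(p) = 0.302158 * (-1.196805) = -0.361624
  p = 7/139 = 0.050360; ln(p) = -2.988558; p*ln(p) = 0.050360 * (-2.988558) = -0.150504
  p = 17/139 = 0.122302; ln(p) = -2.101262; p*ln(p) = 0.122302 * (-2.101262) = -0.256989
  p = 23/139 = 0.165468; ln(p) = -1.798977; p*ln(p) = 0.165468 * (-1.798977) = -0.297673
  p = 33/139 = 0.237410; ln(p) = -1.437967; p*ln(p) = 0.237410 * (-1.437967) = -0.341388
  p = 17/139 = 0.122302; ln(p) = -2.101262; p*ln(p) = 0.122302 * (-2.101262) = -0.256989
sum(p*ln(p)) = (-0.361624) + (-0.150504) + (-0.256989) + (-0.297673) + (-0.341388) + (-0.256989) = -1.665167
H' = -(-1.665167) = 1.665167 ≈ 1.6652

1.6652


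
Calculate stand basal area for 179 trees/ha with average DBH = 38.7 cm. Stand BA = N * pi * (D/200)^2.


(D/200)^2 = (38.7/200)^2 = 0.1935^2 = 0.03744225
Individual BA = 3.141593 * 0.03744225 = 0.117628 m^2
Stand BA = 179 * 0.117628 = 21.0554 ≈ 21.06 m^2/ha

21.06 m^2/ha


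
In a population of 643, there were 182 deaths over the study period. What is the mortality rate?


Mortality rate = 182 / 643 = 0.283048 ≈ 0.2830

0.2830


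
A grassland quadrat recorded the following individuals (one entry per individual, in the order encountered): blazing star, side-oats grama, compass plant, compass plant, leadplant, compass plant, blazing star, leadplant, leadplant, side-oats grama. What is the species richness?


Total individuals logged = 10
Distinct species (count of individuals): blazing star (2), side-oats grama (2), compass plant (3), leadplant (3)
Species richness = number of distinct species = 4

4


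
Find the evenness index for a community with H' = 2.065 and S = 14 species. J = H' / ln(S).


ln(14) = 2.63906
J = H' / ln(S) = 2.065 / 2.63906 = 0.782476 ≈ 0.7825

0.7825


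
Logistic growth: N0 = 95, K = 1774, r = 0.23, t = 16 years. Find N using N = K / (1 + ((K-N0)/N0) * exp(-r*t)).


(K - N0)/N0 = (1774 - 95)/95 = 1679/95 = 17.6737
r*t = 0.23 * 16 = 3.68; exp(-3.68) = 0.0252230
17.6737 * 0.0252230 = 0.445784
1 + 0.445784 = 1.44578
N = 1774 / 1.44578 = 1227.02 ≈ 1227

1227


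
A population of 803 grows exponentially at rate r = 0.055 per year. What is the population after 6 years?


r*t = 0.055 * 6 = 0.33
exp(0.33) = 1.39097
N = 803 * 1.39097 = 1116.95 ≈ 1117

1117


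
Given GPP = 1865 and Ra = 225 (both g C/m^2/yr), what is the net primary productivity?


NPP = GPP - Ra = 1865 - 225 = 1640 g C/m^2/yr

1640 g C/m^2/yr


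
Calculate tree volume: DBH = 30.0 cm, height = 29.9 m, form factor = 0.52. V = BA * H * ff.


(D/200)^2 = (30.0/200)^2 = 0.15^2 = 0.0225
BA = 3.141593 * 0.0225 = 0.0706858 m^2
V = 0.0706858 * 29.9 * 0.52 = 1.09902 ≈ 1.099 m^3

1.099 m^3


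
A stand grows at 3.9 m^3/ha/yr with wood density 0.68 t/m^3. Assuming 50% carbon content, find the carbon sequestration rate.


C = 3.9 * 0.68 * 0.5 = 1.326 ≈ 1.33 t C/ha/yr

1.33 t C/ha/yr


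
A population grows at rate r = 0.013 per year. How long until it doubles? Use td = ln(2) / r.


td = ln(2) / 0.013 = 0.693147 / 0.013 = 53.3190 ≈ 53.3 years

53.3 years


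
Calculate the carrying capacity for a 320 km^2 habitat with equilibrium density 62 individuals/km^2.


K = 62 * 320 = 19840 individuals

19840 individuals


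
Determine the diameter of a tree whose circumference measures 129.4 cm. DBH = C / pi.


DBH = C / pi = 129.4 / 3.141593 = 41.1893 ≈ 41.19 cm

41.19 cm


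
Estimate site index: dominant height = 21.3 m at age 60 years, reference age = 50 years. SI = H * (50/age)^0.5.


50/60 = 0.833333
(0.833333)^0.5 = 0.912871
SI = 21.3 * 0.912871 = 19.4442 ≈ 19.4 m

19.4 m


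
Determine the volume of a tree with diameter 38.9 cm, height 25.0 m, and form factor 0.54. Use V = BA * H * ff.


(D/200)^2 = (38.9/200)^2 = 0.1945^2 = 0.03783025
BA = 3.141593 * 0.03783025 = 0.118847 m^2
V = 0.118847 * 25.0 * 0.54 = 1.60443 ≈ 1.604 m^3

1.604 m^3


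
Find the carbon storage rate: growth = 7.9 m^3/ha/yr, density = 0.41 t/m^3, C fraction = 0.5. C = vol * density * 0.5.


C = 7.9 * 0.41 * 0.5 = 1.6195 ≈ 1.62 t C/ha/yr

1.62 t C/ha/yr


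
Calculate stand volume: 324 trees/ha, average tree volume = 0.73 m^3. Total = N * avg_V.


V_stand = 324 * 0.73 = 236.52 ≈ 236.5 m^3/ha

236.5 m^3/ha


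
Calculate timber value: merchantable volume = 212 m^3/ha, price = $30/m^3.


Value = 212 * 30 = $6360/ha

$6360/ha


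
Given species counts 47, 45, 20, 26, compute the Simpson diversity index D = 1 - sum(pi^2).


Total N = 47 + 45 + 20 + 26 = 138
Per-species terms:
  p = 47/138 = 0.340580; p^2 = 0.340580^2 = 0.115995
  p = 45/138 = 0.326087; p^2 = 0.326087^2 = 0.106333
  p = 20/138 = 0.144928; p^2 = 0.144928^2 = 0.021004
  p = 26/138 = 0.188406; p^2 = 0.188406^2 = 0.035497
sum(p^2) = 0.115995 + 0.106333 + 0.021004 + 0.035497 = 0.278829
D = 1 - 0.278829 = 0.721171 ≈ 0.7212

0.7212


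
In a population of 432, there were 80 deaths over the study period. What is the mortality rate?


Mortality rate = 80 / 432 = 0.185185 ≈ 0.1852

0.1852


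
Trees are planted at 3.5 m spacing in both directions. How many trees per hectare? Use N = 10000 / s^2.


N = 10000 / 3.5^2 = 10000 / 12.25 = 816.327 ≈ 816 trees/ha

816 trees/ha


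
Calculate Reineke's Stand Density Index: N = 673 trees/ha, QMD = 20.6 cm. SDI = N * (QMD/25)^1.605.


QMD/25 = 20.6/25 = 0.824
(0.824)^1.605 = exp(1.605 * ln(0.824)) = exp(1.605 * (-0.193585)) = exp(-0.310704) = 0.732931
SDI = 673 * 0.732931 = 493.263 ≈ 493

493


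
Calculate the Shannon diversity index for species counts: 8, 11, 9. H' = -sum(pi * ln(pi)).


Total N = 8 + 11 + 9 = 28
Per-species terms:
  p = 8/28 = 0.285714; ln(p) = -1.252764; p*ln(p) = 0.285714 * (-1.252764) = -0.357932
  p = 11/28 = 0.392857; ln(p) = -0.934310; p*ln(p) = 0.392857 * (-0.934310) = -0.367050
  p = 9/28 = 0.321429; ln(p) = -1.134979; p*ln(p) = 0.321429 * (-1.134979) = -0.364815
sum(p*ln(p)) = (-0.357932) + (-0.367050) + (-0.364815) = -1.089797
H' = -(-1.089797) = 1.089797 ≈ 1.0898

1.0898


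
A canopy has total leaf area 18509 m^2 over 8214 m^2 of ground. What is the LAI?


LAI = 18509 / 8214 = 2.2533 ≈ 2.25

2.25


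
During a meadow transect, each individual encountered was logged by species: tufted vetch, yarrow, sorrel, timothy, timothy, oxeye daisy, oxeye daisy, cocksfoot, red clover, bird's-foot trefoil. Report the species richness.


Total individuals logged = 10
Distinct species (count of individuals): tufted vetch (1), yarrow (1), sorrel (1), timothy (2), oxeye daisy (2), cocksfoot (1), red clover (1), bird's-foot trefoil (1)
Species richness = number of distinct species = 8

8


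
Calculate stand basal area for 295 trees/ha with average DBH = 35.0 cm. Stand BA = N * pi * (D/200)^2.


(D/200)^2 = (35.0/200)^2 = 0.175^2 = 0.030625
Individual BA = 3.141593 * 0.030625 = 0.0962113 m^2
Stand BA = 295 * 0.0962113 = 28.3823 ≈ 28.38 m^2/ha

28.38 m^2/ha


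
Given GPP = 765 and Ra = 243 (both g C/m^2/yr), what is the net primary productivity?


NPP = GPP - Ra = 765 - 243 = 522 g C/m^2/yr

522 g C/m^2/yr


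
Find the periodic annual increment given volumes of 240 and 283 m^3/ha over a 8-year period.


PAI = (V2 - V1) / period = (283 - 240) / 8 = 43 / 8 = 5.3750 ≈ 5.38 m^3/ha/yr

5.38 m^3/ha/yr


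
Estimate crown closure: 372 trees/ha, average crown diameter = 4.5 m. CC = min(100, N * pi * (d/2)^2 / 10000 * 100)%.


(d/2)^2 = (4.5/2)^2 = 2.25^2 = 5.0625
Crown area = 3.141593 * 5.0625 = 15.9043 m^2
N * area / 10000 * 100 = 372 * 15.9043 / 10000 * 100 = 59.1640
CC = min(100, 59.1640) = 59.1640 ≈ 59.2%

59.2%


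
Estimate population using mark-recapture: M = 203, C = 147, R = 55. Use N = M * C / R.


N = M * C / R = 203 * 147 / 55 = 29841 / 55 = 542.56 ≈ 543

543 individuals


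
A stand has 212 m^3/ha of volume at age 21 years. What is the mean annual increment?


MAI = 212 / 21 = 10.0952 ≈ 10.10 m^3/ha/yr

10.10 m^3/ha/yr


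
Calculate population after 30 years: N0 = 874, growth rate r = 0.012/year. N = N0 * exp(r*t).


r*t = 0.012 * 30 = 0.36
exp(0.36) = 1.43333
N = 874 * 1.43333 = 1252.73 ≈ 1253

1253


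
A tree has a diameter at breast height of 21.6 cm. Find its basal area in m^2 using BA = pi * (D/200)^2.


D/200 = 21.6/200 = 0.108 m
(D/200)^2 = 0.108^2 = 0.011664
BA = 3.141593 * 0.011664 = 0.0366435 ≈ 0.0366 m^2

0.0366 m^2


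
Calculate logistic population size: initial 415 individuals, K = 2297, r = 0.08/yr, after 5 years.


(K - N0)/N0 = (2297 - 415)/415 = 1882/415 = 4.53494
r*t = 0.08 * 5 = 0.4; exp(-0.4) = 0.670320
4.53494 * 0.670320 = 3.03986
1 + 3.03986 = 4.03986
N = 2297 / 4.03986 = 568.584 ≈ 569

569


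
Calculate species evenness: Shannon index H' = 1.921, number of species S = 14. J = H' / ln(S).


ln(14) = 2.63906
J = H' / ln(S) = 1.921 / 2.63906 = 0.727911 ≈ 0.7279

0.7279


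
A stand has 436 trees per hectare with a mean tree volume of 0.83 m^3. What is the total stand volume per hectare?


V_stand = 436 * 0.83 = 361.88 ≈ 361.9 m^3/ha

361.9 m^3/ha


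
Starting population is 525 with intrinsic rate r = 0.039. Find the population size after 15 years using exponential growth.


r*t = 0.039 * 15 = 0.585
exp(0.585) = 1.79499
N = 525 * 1.79499 = 942.370 ≈ 942

942


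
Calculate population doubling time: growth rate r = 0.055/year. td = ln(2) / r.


td = ln(2) / 0.055 = 0.693147 / 0.055 = 12.6027 ≈ 12.6 years

12.6 years


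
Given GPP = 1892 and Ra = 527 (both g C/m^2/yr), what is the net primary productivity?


NPP = GPP - Ra = 1892 - 527 = 1365 g C/m^2/yr

1365 g C/m^2/yr


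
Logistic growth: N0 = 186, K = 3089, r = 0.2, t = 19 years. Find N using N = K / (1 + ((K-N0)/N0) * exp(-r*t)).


(K - N0)/N0 = (3089 - 186)/186 = 2903/186 = 15.6075
r*t = 0.2 * 19 = 3.8; exp(-3.8) = 0.0223708
15.6075 * 0.0223708 = 0.349152
1 + 0.349152 = 1.34915
N = 3089 / 1.34915 = 2289.59 ≈ 2290

2290


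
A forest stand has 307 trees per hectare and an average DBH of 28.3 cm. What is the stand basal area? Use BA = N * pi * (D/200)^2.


(D/200)^2 = (28.3/200)^2 = 0.1415^2 = 0.02002225
Individual BA = 3.141593 * 0.02002225 = 0.0629018 m^2
Stand BA = 307 * 0.0629018 = 19.3109 ≈ 19.31 m^2/ha

19.31 m^2/ha


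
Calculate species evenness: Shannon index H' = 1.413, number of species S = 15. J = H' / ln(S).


ln(15) = 2.70805
J = H' / ln(S) = 1.413 / 2.70805 = 0.521778 ≈ 0.5218

0.5218


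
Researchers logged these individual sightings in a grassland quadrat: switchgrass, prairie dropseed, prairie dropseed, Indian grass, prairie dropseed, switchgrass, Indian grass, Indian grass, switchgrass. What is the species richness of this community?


Total individuals logged = 9
Distinct species (count of individuals): switchgrass (3), prairie dropseed (3), Indian grass (3)
Species richness = number of distinct species = 3

3


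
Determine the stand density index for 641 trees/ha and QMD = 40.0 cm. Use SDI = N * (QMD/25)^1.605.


QMD/25 = 40.0/25 = 1.6
(1.6)^1.605 = exp(1.605 * ln(1.6)) = exp(1.605 * 0.470004) = exp(0.754356) = 2.12624
SDI = 641 * 2.12624 = 1362.92 ≈ 1363

1363


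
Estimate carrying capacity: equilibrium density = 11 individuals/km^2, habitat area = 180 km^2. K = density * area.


K = 11 * 180 = 1980 individuals

1980 individuals


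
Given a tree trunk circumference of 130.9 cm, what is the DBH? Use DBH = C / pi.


DBH = C / pi = 130.9 / 3.141593 = 41.6668 ≈ 41.67 cm

41.67 cm


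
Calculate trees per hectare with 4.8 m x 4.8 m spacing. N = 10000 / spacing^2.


N = 10000 / 4.8^2 = 10000 / 23.04 = 434.028 ≈ 434 trees/ha

434 trees/ha


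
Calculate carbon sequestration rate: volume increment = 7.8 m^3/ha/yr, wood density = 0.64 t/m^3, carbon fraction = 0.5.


C = 7.8 * 0.64 * 0.5 = 2.496 ≈ 2.50 t C/ha/yr

2.50 t C/ha/yr


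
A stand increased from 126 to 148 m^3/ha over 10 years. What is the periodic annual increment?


PAI = (V2 - V1) / period = (148 - 126) / 10 = 22 / 10 = 2.20 m^3/ha/yr

2.20 m^3/ha/yr


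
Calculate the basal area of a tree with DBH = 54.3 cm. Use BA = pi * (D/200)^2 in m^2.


D/200 = 54.3/200 = 0.2715 m
(D/200)^2 = 0.2715^2 = 0.07371225
BA = 3.141593 * 0.07371225 = 0.231574 ≈ 0.2316 m^2

0.2316 m^2


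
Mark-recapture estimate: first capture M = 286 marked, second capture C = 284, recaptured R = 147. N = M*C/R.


N = M * C / R = 286 * 284 / 147 = 81224 / 147 = 552.54 ≈ 553

553 individuals


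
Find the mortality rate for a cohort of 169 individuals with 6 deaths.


Mortality rate = 6 / 169 = 0.035503 ≈ 0.0355

0.0355


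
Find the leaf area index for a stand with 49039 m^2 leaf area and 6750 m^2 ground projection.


LAI = 49039 / 6750 = 7.2650 ≈ 7.27

7.27


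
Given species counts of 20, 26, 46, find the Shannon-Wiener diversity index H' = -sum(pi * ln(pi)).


Total N = 20 + 26 + 46 = 92
Per-species terms:
  p = 20/92 = 0.217391; ln(p) = -1.526058; p*ln(p) = 0.217391 * (-1.526058) = -0.331751
  p = 26/92 = 0.282609; ln(p) = -1.263691; p*ln(p) = 0.282609 * (-1.263691) = -0.357130
  p = 46/92 = 0.500000; ln(p) = -0.693147; p*ln(p) = 0.500000 * (-0.693147) = -0.346574
sum(p*ln(p)) = (-0.331751) + (-0.357130) + (-0.346574) = -1.035455
H' = -(-1.035455) = 1.035455 ≈ 1.0355

1.0355


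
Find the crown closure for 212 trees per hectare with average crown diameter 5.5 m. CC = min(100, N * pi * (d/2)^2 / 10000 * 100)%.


(d/2)^2 = (5.5/2)^2 = 2.75^2 = 7.5625
Crown area = 3.141593 * 7.5625 = 23.7583 m^2
N * area / 10000 * 100 = 212 * 23.7583 / 10000 * 100 = 50.3676
CC = min(100, 50.3676) = 50.3676 ≈ 50.4%

50.4%


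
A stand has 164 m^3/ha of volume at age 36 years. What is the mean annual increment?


MAI = 164 / 36 = 4.5556 ≈ 4.56 m^3/ha/yr

4.56 m^3/ha/yr


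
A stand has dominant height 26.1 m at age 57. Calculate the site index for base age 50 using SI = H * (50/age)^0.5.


50/57 = 0.877193
(0.877193)^0.5 = 0.936586
SI = 26.1 * 0.936586 = 24.4449 ≈ 24.4 m

24.4 m


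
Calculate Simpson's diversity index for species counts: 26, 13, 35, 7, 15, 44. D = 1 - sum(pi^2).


Total N = 26 + 13 + 35 + 7 + 15 + 44 = 140
Per-species terms:
  p = 26/140 = 0.185714; p^2 = 0.185714^2 = 0.034490
  p = 13/140 = 0.092857; p^2 = 0.092857^2 = 0.008622
  p = 35/140 = 0.250000; p^2 = 0.250000^2 = 0.062500
  p = 7/140 = 0.050000; p^2 = 0.050000^2 = 0.002500
  p = 15/140 = 0.107143; p^2 = 0.107143^2 = 0.011480
  p = 44/140 = 0.314286; p^2 = 0.314286^2 = 0.098776
sum(p^2) = 0.034490 + 0.008622 + 0.062500 + 0.002500 + 0.011480 + 0.098776 = 0.218368
D = 1 - 0.218368 = 0.781632 ≈ 0.7816

0.7816


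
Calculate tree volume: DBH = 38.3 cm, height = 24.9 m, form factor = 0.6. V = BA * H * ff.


(D/200)^2 = (38.3/200)^2 = 0.1915^2 = 0.03667225
BA = 3.141593 * 0.03667225 = 0.115209 m^2
V = 0.115209 * 24.9 * 0.6 = 1.72122 ≈ 1.721 m^3

1.721 m^3


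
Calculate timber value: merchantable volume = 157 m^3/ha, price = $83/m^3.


Value = 157 * 83 = $13031/ha

$13031/ha


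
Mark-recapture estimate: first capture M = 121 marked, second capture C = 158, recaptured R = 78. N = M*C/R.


N = M * C / R = 121 * 158 / 78 = 19118 / 78 = 245.10 ≈ 245

245 individuals


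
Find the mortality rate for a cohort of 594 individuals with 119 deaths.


Mortality rate = 119 / 594 = 0.200337 ≈ 0.2003

0.2003


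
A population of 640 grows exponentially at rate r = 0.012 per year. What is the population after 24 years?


r*t = 0.012 * 24 = 0.288
exp(0.288) = 1.33376
N = 640 * 1.33376 = 853.606 ≈ 854

854


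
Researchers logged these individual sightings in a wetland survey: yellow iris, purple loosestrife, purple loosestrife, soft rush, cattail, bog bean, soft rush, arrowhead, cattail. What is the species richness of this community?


Total individuals logged = 9
Distinct species (count of individuals): yellow iris (1), purple loosestrife (2), soft rush (2), cattail (2), bog bean (1), arrowhead (1)
Species richness = number of distinct species = 6

6


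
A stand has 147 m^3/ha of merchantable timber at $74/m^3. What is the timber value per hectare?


Value = 147 * 74 = $10878/ha

$10878/ha


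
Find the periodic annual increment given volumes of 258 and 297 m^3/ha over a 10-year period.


PAI = (V2 - V1) / period = (297 - 258) / 10 = 39 / 10 = 3.90 m^3/ha/yr

3.90 m^3/ha/yr


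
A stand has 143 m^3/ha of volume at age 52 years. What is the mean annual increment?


MAI = 143 / 52 = 2.75 m^3/ha/yr

2.75 m^3/ha/yr


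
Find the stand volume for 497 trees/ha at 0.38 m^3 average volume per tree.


V_stand = 497 * 0.38 = 188.86 ≈ 188.9 m^3/ha

188.9 m^3/ha


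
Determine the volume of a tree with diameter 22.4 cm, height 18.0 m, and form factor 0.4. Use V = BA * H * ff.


(D/200)^2 = (22.4/200)^2 = 0.112^2 = 0.012544
BA = 3.141593 * 0.012544 = 0.0394081 m^2
V = 0.0394081 * 18.0 * 0.4 = 0.283738 ≈ 0.284 m^3

0.284 m^3


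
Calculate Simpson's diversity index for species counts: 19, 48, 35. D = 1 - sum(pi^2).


Total N = 19 + 48 + 35 = 102
Per-species terms:
  p = 19/102 = 0.186275; p^2 = 0.186275^2 = 0.034698
  p = 48/102 = 0.470588; p^2 = 0.470588^2 = 0.221453
  p = 35/102 = 0.343137; p^2 = 0.343137^2 = 0.117743
sum(p^2) = 0.034698 + 0.221453 + 0.117743 = 0.373894
D = 1 - 0.373894 = 0.626106 ≈ 0.6261

0.6261


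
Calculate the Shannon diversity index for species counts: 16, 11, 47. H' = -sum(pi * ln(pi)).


Total N = 16 + 11 + 47 = 74
Per-species terms:
  p = 16/74 = 0.216216; ln(p) = -1.531477; p*ln(p) = 0.216216 * (-1.531477) = -0.331130
  p = 11/74 = 0.148649; ln(p) = -1.906167; p*ln(p) = 0.148649 * (-1.906167) = -0.283350
  p = 47/74 = 0.635135; ln(p) = -0.453918; p*ln(p) = 0.635135 * (-0.453918) = -0.288299
sum(p*ln(p)) = (-0.331130) + (-0.283350) + (-0.288299) = -0.902779
H' = -(-0.902779) = 0.902779 ≈ 0.9028

0.9028


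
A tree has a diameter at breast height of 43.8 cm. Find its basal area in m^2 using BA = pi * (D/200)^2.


D/200 = 43.8/200 = 0.219 m
(D/200)^2 = 0.219^2 = 0.047961
BA = 3.141593 * 0.047961 = 0.150674 ≈ 0.1507 m^2

0.1507 m^2


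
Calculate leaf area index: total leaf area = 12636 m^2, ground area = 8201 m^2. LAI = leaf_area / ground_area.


LAI = 12636 / 8201 = 1.5408 ≈ 1.54

1.54


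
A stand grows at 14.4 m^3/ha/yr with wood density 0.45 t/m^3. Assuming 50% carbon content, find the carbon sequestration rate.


C = 14.4 * 0.45 * 0.5 = 3.24 t C/ha/yr

3.24 t C/ha/yr


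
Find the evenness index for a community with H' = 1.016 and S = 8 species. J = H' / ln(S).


ln(8) = 2.07944
J = H' / ln(S) = 1.016 / 2.07944 = 0.488593 ≈ 0.4886

0.4886


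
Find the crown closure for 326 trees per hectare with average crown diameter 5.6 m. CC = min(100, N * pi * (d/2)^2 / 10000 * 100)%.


(d/2)^2 = (5.6/2)^2 = 2.8^2 = 7.84
Crown area = 3.141593 * 7.84 = 24.6301 m^2
N * area / 10000 * 100 = 326 * 24.6301 / 10000 * 100 = 80.2941
CC = min(100, 80.2941) = 80.2941 ≈ 80.3%

80.3%


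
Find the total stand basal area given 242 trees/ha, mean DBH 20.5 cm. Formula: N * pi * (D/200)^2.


(D/200)^2 = (20.5/200)^2 = 0.1025^2 = 0.01050625
Individual BA = 3.141593 * 0.01050625 = 0.0330064 m^2
Stand BA = 242 * 0.0330064 = 7.98755 ≈ 7.99 m^2/ha

7.99 m^2/ha


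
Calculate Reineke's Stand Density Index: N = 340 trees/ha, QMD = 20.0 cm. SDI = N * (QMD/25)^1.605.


QMD/25 = 20.0/25 = 0.8
(0.8)^1.605 = exp(1.605 * ln(0.8)) = exp(1.605 * (-0.223144)) = exp(-0.358146) = 0.698971
SDI = 340 * 0.698971 = 237.650 ≈ 238

238


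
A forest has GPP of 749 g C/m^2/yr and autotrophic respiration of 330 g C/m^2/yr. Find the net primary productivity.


NPP = GPP - Ra = 749 - 330 = 419 g C/m^2/yr

419 g C/m^2/yr


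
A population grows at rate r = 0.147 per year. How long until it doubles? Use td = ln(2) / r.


td = ln(2) / 0.147 = 0.693147 / 0.147 = 4.71529 ≈ 4.7 years

4.7 years


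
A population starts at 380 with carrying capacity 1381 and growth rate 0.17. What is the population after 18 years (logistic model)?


(K - N0)/N0 = (1381 - 380)/380 = 1001/380 = 2.63421
r*t = 0.17 * 18 = 3.06; exp(-3.06) = 0.0468877
2.63421 * 0.0468877 = 0.123512
1 + 0.123512 = 1.12351
N = 1381 / 1.12351 = 1229.18 ≈ 1229

1229


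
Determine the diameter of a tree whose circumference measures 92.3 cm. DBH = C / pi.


DBH = C / pi = 92.3 / 3.141593 = 29.3800 ≈ 29.38 cm

29.38 cm


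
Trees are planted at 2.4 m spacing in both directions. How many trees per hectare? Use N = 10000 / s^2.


N = 10000 / 2.4^2 = 10000 / 5.76 = 1736.11 ≈ 1736 trees/ha

1736 trees/ha


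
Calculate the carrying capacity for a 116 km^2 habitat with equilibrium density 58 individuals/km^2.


K = 58 * 116 = 6728 individuals

6728 individuals


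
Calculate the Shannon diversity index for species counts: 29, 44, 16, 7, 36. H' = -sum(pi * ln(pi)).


Total N = 29 + 44 + 16 + 7 + 36 = 132
Per-species terms:
  p = 29/132 = 0.219697; ln(p) = -1.515506; p*ln(p) = 0.219697 * (-1.515506) = -0.332952
  p = 44/132 = 0.333333; ln(p) = -1.098613; p*ln(p) = 0.333333 * (-1.098613) = -0.366204
  p = 16/132 = 0.121212; ln(p) = -2.110214; p*ln(p) = 0.121212 * (-2.110214) = -0.255783
  p = 7/132 = 0.053030; ln(p) = -2.936897; p*ln(p) = 0.053030 * (-2.936897) = -0.155744
  p = 36/132 = 0.272727; ln(p) = -1.299284; p*ln(p) = 0.272727 * (-1.299284) = -0.354350
sum(p*ln(p)) = (-0.332952) + (-0.366204) + (-0.255783) + (-0.155744) + (-0.354350) = -1.465033
H' = -(-1.465033) = 1.465033 ≈ 1.4650

1.4650


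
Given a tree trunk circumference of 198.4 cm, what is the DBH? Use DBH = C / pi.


DBH = C / pi = 198.4 / 3.141593 = 63.1527 ≈ 63.15 cm

63.15 cm


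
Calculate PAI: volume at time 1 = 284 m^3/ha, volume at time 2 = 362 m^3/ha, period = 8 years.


PAI = (V2 - V1) / period = (362 - 284) / 8 = 78 / 8 = 9.75 m^3/ha/yr

9.75 m^3/ha/yr


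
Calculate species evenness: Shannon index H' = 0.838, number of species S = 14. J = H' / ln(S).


ln(14) = 2.63906
J = H' / ln(S) = 0.838 / 2.63906 = 0.317537 ≈ 0.3175

0.3175


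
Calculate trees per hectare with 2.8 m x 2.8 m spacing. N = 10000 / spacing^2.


N = 10000 / 2.8^2 = 10000 / 7.84 = 1275.51 ≈ 1276 trees/ha

1276 trees/ha


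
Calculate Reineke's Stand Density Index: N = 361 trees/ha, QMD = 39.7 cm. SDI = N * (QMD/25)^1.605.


QMD/25 = 39.7/25 = 1.588
(1.588)^1.605 = exp(1.605 * ln(1.588)) = exp(1.605 * 0.462475) = exp(0.742272) = 2.10070
SDI = 361 * 2.10070 = 758.353 ≈ 758

758


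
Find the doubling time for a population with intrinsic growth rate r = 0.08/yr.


td = ln(2) / 0.08 = 0.693147 / 0.08 = 8.66434 ≈ 8.7 years

8.7 years


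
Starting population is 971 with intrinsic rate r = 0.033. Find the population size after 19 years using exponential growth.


r*t = 0.033 * 19 = 0.627
exp(0.627) = 1.87199
N = 971 * 1.87199 = 1817.70 ≈ 1818

1818


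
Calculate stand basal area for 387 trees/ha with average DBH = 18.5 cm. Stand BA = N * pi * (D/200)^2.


(D/200)^2 = (18.5/200)^2 = 0.0925^2 = 0.00855625
Individual BA = 3.141593 * 0.00855625 = 0.0268803 m^2
Stand BA = 387 * 0.0268803 = 10.4027 ≈ 10.40 m^2/ha

10.40 m^2/ha


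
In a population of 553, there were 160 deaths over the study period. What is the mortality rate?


Mortality rate = 160 / 553 = 0.289331 ≈ 0.2893

0.2893


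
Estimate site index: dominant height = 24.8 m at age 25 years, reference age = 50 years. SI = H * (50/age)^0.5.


50/25 = 2.00000
(2.00000)^0.5 = 1.41421
SI = 24.8 * 1.41421 = 35.0724 ≈ 35.1 m

35.1 m


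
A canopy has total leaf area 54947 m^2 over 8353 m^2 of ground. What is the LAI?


LAI = 54947 / 8353 = 6.5781 ≈ 6.58

6.58


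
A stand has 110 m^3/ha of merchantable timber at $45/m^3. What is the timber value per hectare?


Value = 110 * 45 = $4950/ha

$4950/ha


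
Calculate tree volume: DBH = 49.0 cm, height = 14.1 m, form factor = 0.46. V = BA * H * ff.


(D/200)^2 = (49.0/200)^2 = 0.245^2 = 0.060025
BA = 3.141593 * 0.060025 = 0.188574 m^2
V = 0.188574 * 14.1 * 0.46 = 1.22309 ≈ 1.223 m^3

1.223 m^3
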